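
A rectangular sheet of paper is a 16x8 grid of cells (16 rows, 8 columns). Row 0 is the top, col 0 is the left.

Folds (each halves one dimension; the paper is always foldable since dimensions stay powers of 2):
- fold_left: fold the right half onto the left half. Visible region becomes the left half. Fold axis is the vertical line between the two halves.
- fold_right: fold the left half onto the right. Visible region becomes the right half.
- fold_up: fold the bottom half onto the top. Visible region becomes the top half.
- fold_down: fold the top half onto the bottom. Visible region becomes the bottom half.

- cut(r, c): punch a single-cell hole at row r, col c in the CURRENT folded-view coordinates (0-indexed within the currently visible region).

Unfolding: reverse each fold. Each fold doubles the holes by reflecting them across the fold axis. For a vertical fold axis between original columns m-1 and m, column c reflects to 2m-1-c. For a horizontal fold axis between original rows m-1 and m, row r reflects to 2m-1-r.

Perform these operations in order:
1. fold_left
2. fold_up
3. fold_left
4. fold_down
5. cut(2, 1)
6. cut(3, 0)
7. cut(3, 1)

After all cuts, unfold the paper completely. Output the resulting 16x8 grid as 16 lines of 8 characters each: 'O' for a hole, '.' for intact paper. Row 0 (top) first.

Answer: OOOOOOOO
.OO..OO.
........
........
........
........
.OO..OO.
OOOOOOOO
OOOOOOOO
.OO..OO.
........
........
........
........
.OO..OO.
OOOOOOOO

Derivation:
Op 1 fold_left: fold axis v@4; visible region now rows[0,16) x cols[0,4) = 16x4
Op 2 fold_up: fold axis h@8; visible region now rows[0,8) x cols[0,4) = 8x4
Op 3 fold_left: fold axis v@2; visible region now rows[0,8) x cols[0,2) = 8x2
Op 4 fold_down: fold axis h@4; visible region now rows[4,8) x cols[0,2) = 4x2
Op 5 cut(2, 1): punch at orig (6,1); cuts so far [(6, 1)]; region rows[4,8) x cols[0,2) = 4x2
Op 6 cut(3, 0): punch at orig (7,0); cuts so far [(6, 1), (7, 0)]; region rows[4,8) x cols[0,2) = 4x2
Op 7 cut(3, 1): punch at orig (7,1); cuts so far [(6, 1), (7, 0), (7, 1)]; region rows[4,8) x cols[0,2) = 4x2
Unfold 1 (reflect across h@4): 6 holes -> [(0, 0), (0, 1), (1, 1), (6, 1), (7, 0), (7, 1)]
Unfold 2 (reflect across v@2): 12 holes -> [(0, 0), (0, 1), (0, 2), (0, 3), (1, 1), (1, 2), (6, 1), (6, 2), (7, 0), (7, 1), (7, 2), (7, 3)]
Unfold 3 (reflect across h@8): 24 holes -> [(0, 0), (0, 1), (0, 2), (0, 3), (1, 1), (1, 2), (6, 1), (6, 2), (7, 0), (7, 1), (7, 2), (7, 3), (8, 0), (8, 1), (8, 2), (8, 3), (9, 1), (9, 2), (14, 1), (14, 2), (15, 0), (15, 1), (15, 2), (15, 3)]
Unfold 4 (reflect across v@4): 48 holes -> [(0, 0), (0, 1), (0, 2), (0, 3), (0, 4), (0, 5), (0, 6), (0, 7), (1, 1), (1, 2), (1, 5), (1, 6), (6, 1), (6, 2), (6, 5), (6, 6), (7, 0), (7, 1), (7, 2), (7, 3), (7, 4), (7, 5), (7, 6), (7, 7), (8, 0), (8, 1), (8, 2), (8, 3), (8, 4), (8, 5), (8, 6), (8, 7), (9, 1), (9, 2), (9, 5), (9, 6), (14, 1), (14, 2), (14, 5), (14, 6), (15, 0), (15, 1), (15, 2), (15, 3), (15, 4), (15, 5), (15, 6), (15, 7)]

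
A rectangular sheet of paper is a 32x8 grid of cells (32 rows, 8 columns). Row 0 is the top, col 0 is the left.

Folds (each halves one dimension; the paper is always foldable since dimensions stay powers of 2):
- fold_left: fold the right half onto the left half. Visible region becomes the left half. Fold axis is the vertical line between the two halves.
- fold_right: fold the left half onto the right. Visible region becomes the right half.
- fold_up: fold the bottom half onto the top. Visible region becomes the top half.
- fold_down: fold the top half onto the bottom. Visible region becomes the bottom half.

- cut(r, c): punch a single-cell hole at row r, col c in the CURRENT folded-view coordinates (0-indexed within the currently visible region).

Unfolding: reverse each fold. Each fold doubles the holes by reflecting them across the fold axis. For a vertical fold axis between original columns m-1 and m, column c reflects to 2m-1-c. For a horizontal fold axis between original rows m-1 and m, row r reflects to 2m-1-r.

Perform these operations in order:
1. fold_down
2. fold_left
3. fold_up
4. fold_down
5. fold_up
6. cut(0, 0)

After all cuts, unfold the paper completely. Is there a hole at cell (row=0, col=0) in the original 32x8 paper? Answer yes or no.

Op 1 fold_down: fold axis h@16; visible region now rows[16,32) x cols[0,8) = 16x8
Op 2 fold_left: fold axis v@4; visible region now rows[16,32) x cols[0,4) = 16x4
Op 3 fold_up: fold axis h@24; visible region now rows[16,24) x cols[0,4) = 8x4
Op 4 fold_down: fold axis h@20; visible region now rows[20,24) x cols[0,4) = 4x4
Op 5 fold_up: fold axis h@22; visible region now rows[20,22) x cols[0,4) = 2x4
Op 6 cut(0, 0): punch at orig (20,0); cuts so far [(20, 0)]; region rows[20,22) x cols[0,4) = 2x4
Unfold 1 (reflect across h@22): 2 holes -> [(20, 0), (23, 0)]
Unfold 2 (reflect across h@20): 4 holes -> [(16, 0), (19, 0), (20, 0), (23, 0)]
Unfold 3 (reflect across h@24): 8 holes -> [(16, 0), (19, 0), (20, 0), (23, 0), (24, 0), (27, 0), (28, 0), (31, 0)]
Unfold 4 (reflect across v@4): 16 holes -> [(16, 0), (16, 7), (19, 0), (19, 7), (20, 0), (20, 7), (23, 0), (23, 7), (24, 0), (24, 7), (27, 0), (27, 7), (28, 0), (28, 7), (31, 0), (31, 7)]
Unfold 5 (reflect across h@16): 32 holes -> [(0, 0), (0, 7), (3, 0), (3, 7), (4, 0), (4, 7), (7, 0), (7, 7), (8, 0), (8, 7), (11, 0), (11, 7), (12, 0), (12, 7), (15, 0), (15, 7), (16, 0), (16, 7), (19, 0), (19, 7), (20, 0), (20, 7), (23, 0), (23, 7), (24, 0), (24, 7), (27, 0), (27, 7), (28, 0), (28, 7), (31, 0), (31, 7)]
Holes: [(0, 0), (0, 7), (3, 0), (3, 7), (4, 0), (4, 7), (7, 0), (7, 7), (8, 0), (8, 7), (11, 0), (11, 7), (12, 0), (12, 7), (15, 0), (15, 7), (16, 0), (16, 7), (19, 0), (19, 7), (20, 0), (20, 7), (23, 0), (23, 7), (24, 0), (24, 7), (27, 0), (27, 7), (28, 0), (28, 7), (31, 0), (31, 7)]

Answer: yes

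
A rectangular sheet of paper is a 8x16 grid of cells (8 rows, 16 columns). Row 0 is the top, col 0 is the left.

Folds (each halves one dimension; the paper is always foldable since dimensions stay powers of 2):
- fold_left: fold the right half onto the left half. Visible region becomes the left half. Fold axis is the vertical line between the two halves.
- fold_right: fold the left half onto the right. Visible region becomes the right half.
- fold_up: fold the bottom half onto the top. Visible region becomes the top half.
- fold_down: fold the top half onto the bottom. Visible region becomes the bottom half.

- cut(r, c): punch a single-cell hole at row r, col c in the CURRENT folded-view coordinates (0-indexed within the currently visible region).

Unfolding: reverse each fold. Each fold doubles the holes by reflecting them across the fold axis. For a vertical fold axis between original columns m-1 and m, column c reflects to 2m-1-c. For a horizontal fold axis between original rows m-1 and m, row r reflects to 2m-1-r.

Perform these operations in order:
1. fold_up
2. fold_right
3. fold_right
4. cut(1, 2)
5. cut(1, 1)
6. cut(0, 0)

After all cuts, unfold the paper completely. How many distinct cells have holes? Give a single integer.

Answer: 24

Derivation:
Op 1 fold_up: fold axis h@4; visible region now rows[0,4) x cols[0,16) = 4x16
Op 2 fold_right: fold axis v@8; visible region now rows[0,4) x cols[8,16) = 4x8
Op 3 fold_right: fold axis v@12; visible region now rows[0,4) x cols[12,16) = 4x4
Op 4 cut(1, 2): punch at orig (1,14); cuts so far [(1, 14)]; region rows[0,4) x cols[12,16) = 4x4
Op 5 cut(1, 1): punch at orig (1,13); cuts so far [(1, 13), (1, 14)]; region rows[0,4) x cols[12,16) = 4x4
Op 6 cut(0, 0): punch at orig (0,12); cuts so far [(0, 12), (1, 13), (1, 14)]; region rows[0,4) x cols[12,16) = 4x4
Unfold 1 (reflect across v@12): 6 holes -> [(0, 11), (0, 12), (1, 9), (1, 10), (1, 13), (1, 14)]
Unfold 2 (reflect across v@8): 12 holes -> [(0, 3), (0, 4), (0, 11), (0, 12), (1, 1), (1, 2), (1, 5), (1, 6), (1, 9), (1, 10), (1, 13), (1, 14)]
Unfold 3 (reflect across h@4): 24 holes -> [(0, 3), (0, 4), (0, 11), (0, 12), (1, 1), (1, 2), (1, 5), (1, 6), (1, 9), (1, 10), (1, 13), (1, 14), (6, 1), (6, 2), (6, 5), (6, 6), (6, 9), (6, 10), (6, 13), (6, 14), (7, 3), (7, 4), (7, 11), (7, 12)]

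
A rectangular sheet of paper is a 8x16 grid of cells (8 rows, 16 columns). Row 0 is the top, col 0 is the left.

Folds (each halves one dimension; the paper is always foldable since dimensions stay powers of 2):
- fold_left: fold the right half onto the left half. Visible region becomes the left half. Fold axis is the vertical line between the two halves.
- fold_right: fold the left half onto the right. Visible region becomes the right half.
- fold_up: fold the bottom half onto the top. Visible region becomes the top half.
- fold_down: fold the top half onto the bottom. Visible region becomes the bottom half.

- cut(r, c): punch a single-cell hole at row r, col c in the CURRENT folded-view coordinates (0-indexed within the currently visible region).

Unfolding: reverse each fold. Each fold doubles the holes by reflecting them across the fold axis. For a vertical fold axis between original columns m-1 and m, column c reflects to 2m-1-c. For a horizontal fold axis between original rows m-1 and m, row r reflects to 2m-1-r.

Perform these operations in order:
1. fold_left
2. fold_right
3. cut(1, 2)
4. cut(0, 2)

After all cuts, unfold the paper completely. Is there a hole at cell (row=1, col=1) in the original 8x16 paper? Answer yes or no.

Op 1 fold_left: fold axis v@8; visible region now rows[0,8) x cols[0,8) = 8x8
Op 2 fold_right: fold axis v@4; visible region now rows[0,8) x cols[4,8) = 8x4
Op 3 cut(1, 2): punch at orig (1,6); cuts so far [(1, 6)]; region rows[0,8) x cols[4,8) = 8x4
Op 4 cut(0, 2): punch at orig (0,6); cuts so far [(0, 6), (1, 6)]; region rows[0,8) x cols[4,8) = 8x4
Unfold 1 (reflect across v@4): 4 holes -> [(0, 1), (0, 6), (1, 1), (1, 6)]
Unfold 2 (reflect across v@8): 8 holes -> [(0, 1), (0, 6), (0, 9), (0, 14), (1, 1), (1, 6), (1, 9), (1, 14)]
Holes: [(0, 1), (0, 6), (0, 9), (0, 14), (1, 1), (1, 6), (1, 9), (1, 14)]

Answer: yes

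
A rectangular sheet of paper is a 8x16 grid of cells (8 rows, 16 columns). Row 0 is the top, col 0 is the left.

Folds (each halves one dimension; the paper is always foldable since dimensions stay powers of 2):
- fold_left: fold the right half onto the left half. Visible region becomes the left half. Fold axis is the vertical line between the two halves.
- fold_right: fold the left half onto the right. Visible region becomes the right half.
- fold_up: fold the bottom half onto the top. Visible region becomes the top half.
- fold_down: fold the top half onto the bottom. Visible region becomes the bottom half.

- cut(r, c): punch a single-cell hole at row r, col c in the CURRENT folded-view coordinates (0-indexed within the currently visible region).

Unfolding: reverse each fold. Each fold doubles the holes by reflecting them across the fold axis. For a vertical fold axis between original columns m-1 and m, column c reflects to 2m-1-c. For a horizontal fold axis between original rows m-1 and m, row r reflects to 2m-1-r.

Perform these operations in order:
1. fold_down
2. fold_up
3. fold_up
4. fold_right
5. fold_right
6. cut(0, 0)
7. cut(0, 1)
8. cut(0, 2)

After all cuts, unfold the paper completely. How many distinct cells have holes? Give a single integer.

Op 1 fold_down: fold axis h@4; visible region now rows[4,8) x cols[0,16) = 4x16
Op 2 fold_up: fold axis h@6; visible region now rows[4,6) x cols[0,16) = 2x16
Op 3 fold_up: fold axis h@5; visible region now rows[4,5) x cols[0,16) = 1x16
Op 4 fold_right: fold axis v@8; visible region now rows[4,5) x cols[8,16) = 1x8
Op 5 fold_right: fold axis v@12; visible region now rows[4,5) x cols[12,16) = 1x4
Op 6 cut(0, 0): punch at orig (4,12); cuts so far [(4, 12)]; region rows[4,5) x cols[12,16) = 1x4
Op 7 cut(0, 1): punch at orig (4,13); cuts so far [(4, 12), (4, 13)]; region rows[4,5) x cols[12,16) = 1x4
Op 8 cut(0, 2): punch at orig (4,14); cuts so far [(4, 12), (4, 13), (4, 14)]; region rows[4,5) x cols[12,16) = 1x4
Unfold 1 (reflect across v@12): 6 holes -> [(4, 9), (4, 10), (4, 11), (4, 12), (4, 13), (4, 14)]
Unfold 2 (reflect across v@8): 12 holes -> [(4, 1), (4, 2), (4, 3), (4, 4), (4, 5), (4, 6), (4, 9), (4, 10), (4, 11), (4, 12), (4, 13), (4, 14)]
Unfold 3 (reflect across h@5): 24 holes -> [(4, 1), (4, 2), (4, 3), (4, 4), (4, 5), (4, 6), (4, 9), (4, 10), (4, 11), (4, 12), (4, 13), (4, 14), (5, 1), (5, 2), (5, 3), (5, 4), (5, 5), (5, 6), (5, 9), (5, 10), (5, 11), (5, 12), (5, 13), (5, 14)]
Unfold 4 (reflect across h@6): 48 holes -> [(4, 1), (4, 2), (4, 3), (4, 4), (4, 5), (4, 6), (4, 9), (4, 10), (4, 11), (4, 12), (4, 13), (4, 14), (5, 1), (5, 2), (5, 3), (5, 4), (5, 5), (5, 6), (5, 9), (5, 10), (5, 11), (5, 12), (5, 13), (5, 14), (6, 1), (6, 2), (6, 3), (6, 4), (6, 5), (6, 6), (6, 9), (6, 10), (6, 11), (6, 12), (6, 13), (6, 14), (7, 1), (7, 2), (7, 3), (7, 4), (7, 5), (7, 6), (7, 9), (7, 10), (7, 11), (7, 12), (7, 13), (7, 14)]
Unfold 5 (reflect across h@4): 96 holes -> [(0, 1), (0, 2), (0, 3), (0, 4), (0, 5), (0, 6), (0, 9), (0, 10), (0, 11), (0, 12), (0, 13), (0, 14), (1, 1), (1, 2), (1, 3), (1, 4), (1, 5), (1, 6), (1, 9), (1, 10), (1, 11), (1, 12), (1, 13), (1, 14), (2, 1), (2, 2), (2, 3), (2, 4), (2, 5), (2, 6), (2, 9), (2, 10), (2, 11), (2, 12), (2, 13), (2, 14), (3, 1), (3, 2), (3, 3), (3, 4), (3, 5), (3, 6), (3, 9), (3, 10), (3, 11), (3, 12), (3, 13), (3, 14), (4, 1), (4, 2), (4, 3), (4, 4), (4, 5), (4, 6), (4, 9), (4, 10), (4, 11), (4, 12), (4, 13), (4, 14), (5, 1), (5, 2), (5, 3), (5, 4), (5, 5), (5, 6), (5, 9), (5, 10), (5, 11), (5, 12), (5, 13), (5, 14), (6, 1), (6, 2), (6, 3), (6, 4), (6, 5), (6, 6), (6, 9), (6, 10), (6, 11), (6, 12), (6, 13), (6, 14), (7, 1), (7, 2), (7, 3), (7, 4), (7, 5), (7, 6), (7, 9), (7, 10), (7, 11), (7, 12), (7, 13), (7, 14)]

Answer: 96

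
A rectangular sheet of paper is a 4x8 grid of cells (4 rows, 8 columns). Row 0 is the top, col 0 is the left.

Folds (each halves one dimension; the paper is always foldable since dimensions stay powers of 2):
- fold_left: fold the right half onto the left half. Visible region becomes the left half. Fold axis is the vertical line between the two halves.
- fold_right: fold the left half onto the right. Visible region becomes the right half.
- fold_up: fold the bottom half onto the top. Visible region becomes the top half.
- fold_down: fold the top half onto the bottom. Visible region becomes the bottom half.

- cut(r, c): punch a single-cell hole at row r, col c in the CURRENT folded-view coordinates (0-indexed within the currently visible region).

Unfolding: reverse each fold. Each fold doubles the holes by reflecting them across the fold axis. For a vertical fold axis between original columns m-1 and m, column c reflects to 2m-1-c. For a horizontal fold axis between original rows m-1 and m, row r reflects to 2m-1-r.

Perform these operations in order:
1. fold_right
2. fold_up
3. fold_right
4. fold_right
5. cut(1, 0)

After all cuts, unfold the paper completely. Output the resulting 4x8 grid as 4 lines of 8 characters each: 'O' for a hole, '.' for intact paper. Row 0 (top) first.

Answer: ........
OOOOOOOO
OOOOOOOO
........

Derivation:
Op 1 fold_right: fold axis v@4; visible region now rows[0,4) x cols[4,8) = 4x4
Op 2 fold_up: fold axis h@2; visible region now rows[0,2) x cols[4,8) = 2x4
Op 3 fold_right: fold axis v@6; visible region now rows[0,2) x cols[6,8) = 2x2
Op 4 fold_right: fold axis v@7; visible region now rows[0,2) x cols[7,8) = 2x1
Op 5 cut(1, 0): punch at orig (1,7); cuts so far [(1, 7)]; region rows[0,2) x cols[7,8) = 2x1
Unfold 1 (reflect across v@7): 2 holes -> [(1, 6), (1, 7)]
Unfold 2 (reflect across v@6): 4 holes -> [(1, 4), (1, 5), (1, 6), (1, 7)]
Unfold 3 (reflect across h@2): 8 holes -> [(1, 4), (1, 5), (1, 6), (1, 7), (2, 4), (2, 5), (2, 6), (2, 7)]
Unfold 4 (reflect across v@4): 16 holes -> [(1, 0), (1, 1), (1, 2), (1, 3), (1, 4), (1, 5), (1, 6), (1, 7), (2, 0), (2, 1), (2, 2), (2, 3), (2, 4), (2, 5), (2, 6), (2, 7)]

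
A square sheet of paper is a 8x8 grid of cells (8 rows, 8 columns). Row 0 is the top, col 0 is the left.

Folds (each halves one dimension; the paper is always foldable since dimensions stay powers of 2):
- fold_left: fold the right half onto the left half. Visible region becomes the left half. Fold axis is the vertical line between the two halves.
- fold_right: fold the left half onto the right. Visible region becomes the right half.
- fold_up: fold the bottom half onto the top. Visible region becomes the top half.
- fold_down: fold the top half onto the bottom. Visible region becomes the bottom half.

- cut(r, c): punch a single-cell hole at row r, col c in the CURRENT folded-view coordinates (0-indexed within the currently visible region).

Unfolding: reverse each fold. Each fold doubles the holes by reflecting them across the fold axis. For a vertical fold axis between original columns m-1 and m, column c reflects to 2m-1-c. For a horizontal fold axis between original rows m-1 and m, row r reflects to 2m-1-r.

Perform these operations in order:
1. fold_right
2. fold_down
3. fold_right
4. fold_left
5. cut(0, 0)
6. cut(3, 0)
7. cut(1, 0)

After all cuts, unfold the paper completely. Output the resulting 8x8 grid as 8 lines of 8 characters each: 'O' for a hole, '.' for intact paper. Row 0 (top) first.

Answer: OOOOOOOO
........
OOOOOOOO
OOOOOOOO
OOOOOOOO
OOOOOOOO
........
OOOOOOOO

Derivation:
Op 1 fold_right: fold axis v@4; visible region now rows[0,8) x cols[4,8) = 8x4
Op 2 fold_down: fold axis h@4; visible region now rows[4,8) x cols[4,8) = 4x4
Op 3 fold_right: fold axis v@6; visible region now rows[4,8) x cols[6,8) = 4x2
Op 4 fold_left: fold axis v@7; visible region now rows[4,8) x cols[6,7) = 4x1
Op 5 cut(0, 0): punch at orig (4,6); cuts so far [(4, 6)]; region rows[4,8) x cols[6,7) = 4x1
Op 6 cut(3, 0): punch at orig (7,6); cuts so far [(4, 6), (7, 6)]; region rows[4,8) x cols[6,7) = 4x1
Op 7 cut(1, 0): punch at orig (5,6); cuts so far [(4, 6), (5, 6), (7, 6)]; region rows[4,8) x cols[6,7) = 4x1
Unfold 1 (reflect across v@7): 6 holes -> [(4, 6), (4, 7), (5, 6), (5, 7), (7, 6), (7, 7)]
Unfold 2 (reflect across v@6): 12 holes -> [(4, 4), (4, 5), (4, 6), (4, 7), (5, 4), (5, 5), (5, 6), (5, 7), (7, 4), (7, 5), (7, 6), (7, 7)]
Unfold 3 (reflect across h@4): 24 holes -> [(0, 4), (0, 5), (0, 6), (0, 7), (2, 4), (2, 5), (2, 6), (2, 7), (3, 4), (3, 5), (3, 6), (3, 7), (4, 4), (4, 5), (4, 6), (4, 7), (5, 4), (5, 5), (5, 6), (5, 7), (7, 4), (7, 5), (7, 6), (7, 7)]
Unfold 4 (reflect across v@4): 48 holes -> [(0, 0), (0, 1), (0, 2), (0, 3), (0, 4), (0, 5), (0, 6), (0, 7), (2, 0), (2, 1), (2, 2), (2, 3), (2, 4), (2, 5), (2, 6), (2, 7), (3, 0), (3, 1), (3, 2), (3, 3), (3, 4), (3, 5), (3, 6), (3, 7), (4, 0), (4, 1), (4, 2), (4, 3), (4, 4), (4, 5), (4, 6), (4, 7), (5, 0), (5, 1), (5, 2), (5, 3), (5, 4), (5, 5), (5, 6), (5, 7), (7, 0), (7, 1), (7, 2), (7, 3), (7, 4), (7, 5), (7, 6), (7, 7)]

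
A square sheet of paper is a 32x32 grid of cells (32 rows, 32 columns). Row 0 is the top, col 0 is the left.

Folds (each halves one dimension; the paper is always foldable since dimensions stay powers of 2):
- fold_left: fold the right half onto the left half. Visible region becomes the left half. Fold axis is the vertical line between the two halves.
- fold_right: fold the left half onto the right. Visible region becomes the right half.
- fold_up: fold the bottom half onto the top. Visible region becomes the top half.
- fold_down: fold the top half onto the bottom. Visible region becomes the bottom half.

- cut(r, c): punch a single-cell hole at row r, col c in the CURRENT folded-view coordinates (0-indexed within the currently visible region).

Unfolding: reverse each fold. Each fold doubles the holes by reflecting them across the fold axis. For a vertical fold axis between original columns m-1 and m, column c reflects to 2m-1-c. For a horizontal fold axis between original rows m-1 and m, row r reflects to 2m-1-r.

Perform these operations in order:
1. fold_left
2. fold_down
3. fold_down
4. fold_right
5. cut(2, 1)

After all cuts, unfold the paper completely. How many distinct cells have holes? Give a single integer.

Op 1 fold_left: fold axis v@16; visible region now rows[0,32) x cols[0,16) = 32x16
Op 2 fold_down: fold axis h@16; visible region now rows[16,32) x cols[0,16) = 16x16
Op 3 fold_down: fold axis h@24; visible region now rows[24,32) x cols[0,16) = 8x16
Op 4 fold_right: fold axis v@8; visible region now rows[24,32) x cols[8,16) = 8x8
Op 5 cut(2, 1): punch at orig (26,9); cuts so far [(26, 9)]; region rows[24,32) x cols[8,16) = 8x8
Unfold 1 (reflect across v@8): 2 holes -> [(26, 6), (26, 9)]
Unfold 2 (reflect across h@24): 4 holes -> [(21, 6), (21, 9), (26, 6), (26, 9)]
Unfold 3 (reflect across h@16): 8 holes -> [(5, 6), (5, 9), (10, 6), (10, 9), (21, 6), (21, 9), (26, 6), (26, 9)]
Unfold 4 (reflect across v@16): 16 holes -> [(5, 6), (5, 9), (5, 22), (5, 25), (10, 6), (10, 9), (10, 22), (10, 25), (21, 6), (21, 9), (21, 22), (21, 25), (26, 6), (26, 9), (26, 22), (26, 25)]

Answer: 16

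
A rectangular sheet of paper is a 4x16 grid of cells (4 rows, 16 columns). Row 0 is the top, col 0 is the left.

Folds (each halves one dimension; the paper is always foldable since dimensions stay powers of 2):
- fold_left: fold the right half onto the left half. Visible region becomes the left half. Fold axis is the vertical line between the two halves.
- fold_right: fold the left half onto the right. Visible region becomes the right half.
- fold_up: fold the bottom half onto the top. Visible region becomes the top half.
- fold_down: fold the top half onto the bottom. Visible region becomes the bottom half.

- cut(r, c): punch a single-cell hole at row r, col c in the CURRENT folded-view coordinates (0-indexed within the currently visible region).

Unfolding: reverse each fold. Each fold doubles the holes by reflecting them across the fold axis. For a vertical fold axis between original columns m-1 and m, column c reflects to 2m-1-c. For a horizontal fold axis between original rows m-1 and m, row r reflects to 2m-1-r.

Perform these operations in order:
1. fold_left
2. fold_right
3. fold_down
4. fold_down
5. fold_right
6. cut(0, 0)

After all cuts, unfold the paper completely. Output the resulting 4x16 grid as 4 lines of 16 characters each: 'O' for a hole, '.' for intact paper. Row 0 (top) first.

Answer: .OO..OO..OO..OO.
.OO..OO..OO..OO.
.OO..OO..OO..OO.
.OO..OO..OO..OO.

Derivation:
Op 1 fold_left: fold axis v@8; visible region now rows[0,4) x cols[0,8) = 4x8
Op 2 fold_right: fold axis v@4; visible region now rows[0,4) x cols[4,8) = 4x4
Op 3 fold_down: fold axis h@2; visible region now rows[2,4) x cols[4,8) = 2x4
Op 4 fold_down: fold axis h@3; visible region now rows[3,4) x cols[4,8) = 1x4
Op 5 fold_right: fold axis v@6; visible region now rows[3,4) x cols[6,8) = 1x2
Op 6 cut(0, 0): punch at orig (3,6); cuts so far [(3, 6)]; region rows[3,4) x cols[6,8) = 1x2
Unfold 1 (reflect across v@6): 2 holes -> [(3, 5), (3, 6)]
Unfold 2 (reflect across h@3): 4 holes -> [(2, 5), (2, 6), (3, 5), (3, 6)]
Unfold 3 (reflect across h@2): 8 holes -> [(0, 5), (0, 6), (1, 5), (1, 6), (2, 5), (2, 6), (3, 5), (3, 6)]
Unfold 4 (reflect across v@4): 16 holes -> [(0, 1), (0, 2), (0, 5), (0, 6), (1, 1), (1, 2), (1, 5), (1, 6), (2, 1), (2, 2), (2, 5), (2, 6), (3, 1), (3, 2), (3, 5), (3, 6)]
Unfold 5 (reflect across v@8): 32 holes -> [(0, 1), (0, 2), (0, 5), (0, 6), (0, 9), (0, 10), (0, 13), (0, 14), (1, 1), (1, 2), (1, 5), (1, 6), (1, 9), (1, 10), (1, 13), (1, 14), (2, 1), (2, 2), (2, 5), (2, 6), (2, 9), (2, 10), (2, 13), (2, 14), (3, 1), (3, 2), (3, 5), (3, 6), (3, 9), (3, 10), (3, 13), (3, 14)]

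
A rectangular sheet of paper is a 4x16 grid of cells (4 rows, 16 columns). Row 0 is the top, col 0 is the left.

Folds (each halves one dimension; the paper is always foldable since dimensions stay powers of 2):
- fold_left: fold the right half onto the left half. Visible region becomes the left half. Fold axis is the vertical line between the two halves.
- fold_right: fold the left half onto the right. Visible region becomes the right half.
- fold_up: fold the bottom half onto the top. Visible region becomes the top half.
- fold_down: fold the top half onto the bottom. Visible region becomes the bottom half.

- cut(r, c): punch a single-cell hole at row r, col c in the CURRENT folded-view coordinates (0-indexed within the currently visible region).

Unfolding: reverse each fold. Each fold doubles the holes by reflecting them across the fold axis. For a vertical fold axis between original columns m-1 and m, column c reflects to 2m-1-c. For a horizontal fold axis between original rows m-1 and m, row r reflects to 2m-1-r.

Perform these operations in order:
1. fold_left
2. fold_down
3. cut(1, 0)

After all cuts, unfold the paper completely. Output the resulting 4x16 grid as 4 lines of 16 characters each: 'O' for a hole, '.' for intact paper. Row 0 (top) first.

Op 1 fold_left: fold axis v@8; visible region now rows[0,4) x cols[0,8) = 4x8
Op 2 fold_down: fold axis h@2; visible region now rows[2,4) x cols[0,8) = 2x8
Op 3 cut(1, 0): punch at orig (3,0); cuts so far [(3, 0)]; region rows[2,4) x cols[0,8) = 2x8
Unfold 1 (reflect across h@2): 2 holes -> [(0, 0), (3, 0)]
Unfold 2 (reflect across v@8): 4 holes -> [(0, 0), (0, 15), (3, 0), (3, 15)]

Answer: O..............O
................
................
O..............O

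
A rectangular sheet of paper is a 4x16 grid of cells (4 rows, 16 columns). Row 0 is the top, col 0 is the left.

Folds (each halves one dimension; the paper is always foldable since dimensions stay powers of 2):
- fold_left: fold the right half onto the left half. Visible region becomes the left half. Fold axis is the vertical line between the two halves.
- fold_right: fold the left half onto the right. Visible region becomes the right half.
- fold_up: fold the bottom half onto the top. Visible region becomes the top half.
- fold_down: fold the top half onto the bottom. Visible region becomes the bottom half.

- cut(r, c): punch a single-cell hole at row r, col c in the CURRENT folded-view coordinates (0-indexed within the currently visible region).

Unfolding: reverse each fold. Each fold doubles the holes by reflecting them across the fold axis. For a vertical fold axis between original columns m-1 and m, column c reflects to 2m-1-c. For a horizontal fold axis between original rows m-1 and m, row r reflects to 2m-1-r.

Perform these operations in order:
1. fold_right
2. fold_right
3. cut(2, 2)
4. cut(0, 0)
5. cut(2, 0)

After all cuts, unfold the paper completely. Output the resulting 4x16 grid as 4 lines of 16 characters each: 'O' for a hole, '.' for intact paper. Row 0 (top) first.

Answer: ...OO......OO...
................
.O.OO.O..O.OO.O.
................

Derivation:
Op 1 fold_right: fold axis v@8; visible region now rows[0,4) x cols[8,16) = 4x8
Op 2 fold_right: fold axis v@12; visible region now rows[0,4) x cols[12,16) = 4x4
Op 3 cut(2, 2): punch at orig (2,14); cuts so far [(2, 14)]; region rows[0,4) x cols[12,16) = 4x4
Op 4 cut(0, 0): punch at orig (0,12); cuts so far [(0, 12), (2, 14)]; region rows[0,4) x cols[12,16) = 4x4
Op 5 cut(2, 0): punch at orig (2,12); cuts so far [(0, 12), (2, 12), (2, 14)]; region rows[0,4) x cols[12,16) = 4x4
Unfold 1 (reflect across v@12): 6 holes -> [(0, 11), (0, 12), (2, 9), (2, 11), (2, 12), (2, 14)]
Unfold 2 (reflect across v@8): 12 holes -> [(0, 3), (0, 4), (0, 11), (0, 12), (2, 1), (2, 3), (2, 4), (2, 6), (2, 9), (2, 11), (2, 12), (2, 14)]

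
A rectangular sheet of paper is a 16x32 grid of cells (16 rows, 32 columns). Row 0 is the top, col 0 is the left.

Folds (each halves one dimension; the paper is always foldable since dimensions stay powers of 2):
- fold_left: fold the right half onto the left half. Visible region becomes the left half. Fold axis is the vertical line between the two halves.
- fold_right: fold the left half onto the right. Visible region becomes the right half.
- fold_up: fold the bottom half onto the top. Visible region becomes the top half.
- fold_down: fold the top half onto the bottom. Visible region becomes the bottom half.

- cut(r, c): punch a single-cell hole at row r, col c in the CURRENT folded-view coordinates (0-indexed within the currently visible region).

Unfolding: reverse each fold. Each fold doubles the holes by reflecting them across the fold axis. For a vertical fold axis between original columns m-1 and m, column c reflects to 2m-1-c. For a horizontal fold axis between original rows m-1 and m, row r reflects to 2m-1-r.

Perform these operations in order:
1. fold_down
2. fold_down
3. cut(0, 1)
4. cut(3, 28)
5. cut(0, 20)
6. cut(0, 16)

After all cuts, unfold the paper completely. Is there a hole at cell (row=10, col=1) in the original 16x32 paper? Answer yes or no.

Answer: no

Derivation:
Op 1 fold_down: fold axis h@8; visible region now rows[8,16) x cols[0,32) = 8x32
Op 2 fold_down: fold axis h@12; visible region now rows[12,16) x cols[0,32) = 4x32
Op 3 cut(0, 1): punch at orig (12,1); cuts so far [(12, 1)]; region rows[12,16) x cols[0,32) = 4x32
Op 4 cut(3, 28): punch at orig (15,28); cuts so far [(12, 1), (15, 28)]; region rows[12,16) x cols[0,32) = 4x32
Op 5 cut(0, 20): punch at orig (12,20); cuts so far [(12, 1), (12, 20), (15, 28)]; region rows[12,16) x cols[0,32) = 4x32
Op 6 cut(0, 16): punch at orig (12,16); cuts so far [(12, 1), (12, 16), (12, 20), (15, 28)]; region rows[12,16) x cols[0,32) = 4x32
Unfold 1 (reflect across h@12): 8 holes -> [(8, 28), (11, 1), (11, 16), (11, 20), (12, 1), (12, 16), (12, 20), (15, 28)]
Unfold 2 (reflect across h@8): 16 holes -> [(0, 28), (3, 1), (3, 16), (3, 20), (4, 1), (4, 16), (4, 20), (7, 28), (8, 28), (11, 1), (11, 16), (11, 20), (12, 1), (12, 16), (12, 20), (15, 28)]
Holes: [(0, 28), (3, 1), (3, 16), (3, 20), (4, 1), (4, 16), (4, 20), (7, 28), (8, 28), (11, 1), (11, 16), (11, 20), (12, 1), (12, 16), (12, 20), (15, 28)]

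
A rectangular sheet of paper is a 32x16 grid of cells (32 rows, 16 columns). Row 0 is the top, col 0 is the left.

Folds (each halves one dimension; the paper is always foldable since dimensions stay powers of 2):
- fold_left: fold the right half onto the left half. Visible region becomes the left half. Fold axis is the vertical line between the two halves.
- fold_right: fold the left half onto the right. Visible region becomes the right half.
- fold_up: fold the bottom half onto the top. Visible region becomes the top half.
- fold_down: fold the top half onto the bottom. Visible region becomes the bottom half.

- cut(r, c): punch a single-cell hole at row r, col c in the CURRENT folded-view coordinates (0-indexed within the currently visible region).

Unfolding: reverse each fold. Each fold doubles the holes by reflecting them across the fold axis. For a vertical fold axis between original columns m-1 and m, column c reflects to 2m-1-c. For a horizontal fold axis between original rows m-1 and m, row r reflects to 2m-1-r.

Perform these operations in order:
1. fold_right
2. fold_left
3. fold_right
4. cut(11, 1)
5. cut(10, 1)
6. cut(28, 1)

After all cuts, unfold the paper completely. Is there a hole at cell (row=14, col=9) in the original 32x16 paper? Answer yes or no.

Answer: no

Derivation:
Op 1 fold_right: fold axis v@8; visible region now rows[0,32) x cols[8,16) = 32x8
Op 2 fold_left: fold axis v@12; visible region now rows[0,32) x cols[8,12) = 32x4
Op 3 fold_right: fold axis v@10; visible region now rows[0,32) x cols[10,12) = 32x2
Op 4 cut(11, 1): punch at orig (11,11); cuts so far [(11, 11)]; region rows[0,32) x cols[10,12) = 32x2
Op 5 cut(10, 1): punch at orig (10,11); cuts so far [(10, 11), (11, 11)]; region rows[0,32) x cols[10,12) = 32x2
Op 6 cut(28, 1): punch at orig (28,11); cuts so far [(10, 11), (11, 11), (28, 11)]; region rows[0,32) x cols[10,12) = 32x2
Unfold 1 (reflect across v@10): 6 holes -> [(10, 8), (10, 11), (11, 8), (11, 11), (28, 8), (28, 11)]
Unfold 2 (reflect across v@12): 12 holes -> [(10, 8), (10, 11), (10, 12), (10, 15), (11, 8), (11, 11), (11, 12), (11, 15), (28, 8), (28, 11), (28, 12), (28, 15)]
Unfold 3 (reflect across v@8): 24 holes -> [(10, 0), (10, 3), (10, 4), (10, 7), (10, 8), (10, 11), (10, 12), (10, 15), (11, 0), (11, 3), (11, 4), (11, 7), (11, 8), (11, 11), (11, 12), (11, 15), (28, 0), (28, 3), (28, 4), (28, 7), (28, 8), (28, 11), (28, 12), (28, 15)]
Holes: [(10, 0), (10, 3), (10, 4), (10, 7), (10, 8), (10, 11), (10, 12), (10, 15), (11, 0), (11, 3), (11, 4), (11, 7), (11, 8), (11, 11), (11, 12), (11, 15), (28, 0), (28, 3), (28, 4), (28, 7), (28, 8), (28, 11), (28, 12), (28, 15)]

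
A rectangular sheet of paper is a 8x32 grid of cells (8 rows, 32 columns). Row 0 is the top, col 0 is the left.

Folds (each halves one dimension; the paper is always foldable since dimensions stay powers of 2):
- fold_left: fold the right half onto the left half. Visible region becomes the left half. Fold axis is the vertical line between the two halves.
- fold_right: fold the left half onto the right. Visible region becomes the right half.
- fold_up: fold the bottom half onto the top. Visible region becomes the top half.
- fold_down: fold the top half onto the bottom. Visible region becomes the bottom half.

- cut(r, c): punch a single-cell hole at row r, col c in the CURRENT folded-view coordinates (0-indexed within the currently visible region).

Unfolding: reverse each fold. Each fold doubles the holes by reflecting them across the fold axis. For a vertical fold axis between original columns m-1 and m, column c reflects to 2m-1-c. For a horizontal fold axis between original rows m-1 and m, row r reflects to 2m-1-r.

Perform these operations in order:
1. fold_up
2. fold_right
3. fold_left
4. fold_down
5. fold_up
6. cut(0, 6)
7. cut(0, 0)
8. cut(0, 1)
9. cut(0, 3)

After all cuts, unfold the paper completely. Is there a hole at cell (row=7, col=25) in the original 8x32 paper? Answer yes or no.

Answer: yes

Derivation:
Op 1 fold_up: fold axis h@4; visible region now rows[0,4) x cols[0,32) = 4x32
Op 2 fold_right: fold axis v@16; visible region now rows[0,4) x cols[16,32) = 4x16
Op 3 fold_left: fold axis v@24; visible region now rows[0,4) x cols[16,24) = 4x8
Op 4 fold_down: fold axis h@2; visible region now rows[2,4) x cols[16,24) = 2x8
Op 5 fold_up: fold axis h@3; visible region now rows[2,3) x cols[16,24) = 1x8
Op 6 cut(0, 6): punch at orig (2,22); cuts so far [(2, 22)]; region rows[2,3) x cols[16,24) = 1x8
Op 7 cut(0, 0): punch at orig (2,16); cuts so far [(2, 16), (2, 22)]; region rows[2,3) x cols[16,24) = 1x8
Op 8 cut(0, 1): punch at orig (2,17); cuts so far [(2, 16), (2, 17), (2, 22)]; region rows[2,3) x cols[16,24) = 1x8
Op 9 cut(0, 3): punch at orig (2,19); cuts so far [(2, 16), (2, 17), (2, 19), (2, 22)]; region rows[2,3) x cols[16,24) = 1x8
Unfold 1 (reflect across h@3): 8 holes -> [(2, 16), (2, 17), (2, 19), (2, 22), (3, 16), (3, 17), (3, 19), (3, 22)]
Unfold 2 (reflect across h@2): 16 holes -> [(0, 16), (0, 17), (0, 19), (0, 22), (1, 16), (1, 17), (1, 19), (1, 22), (2, 16), (2, 17), (2, 19), (2, 22), (3, 16), (3, 17), (3, 19), (3, 22)]
Unfold 3 (reflect across v@24): 32 holes -> [(0, 16), (0, 17), (0, 19), (0, 22), (0, 25), (0, 28), (0, 30), (0, 31), (1, 16), (1, 17), (1, 19), (1, 22), (1, 25), (1, 28), (1, 30), (1, 31), (2, 16), (2, 17), (2, 19), (2, 22), (2, 25), (2, 28), (2, 30), (2, 31), (3, 16), (3, 17), (3, 19), (3, 22), (3, 25), (3, 28), (3, 30), (3, 31)]
Unfold 4 (reflect across v@16): 64 holes -> [(0, 0), (0, 1), (0, 3), (0, 6), (0, 9), (0, 12), (0, 14), (0, 15), (0, 16), (0, 17), (0, 19), (0, 22), (0, 25), (0, 28), (0, 30), (0, 31), (1, 0), (1, 1), (1, 3), (1, 6), (1, 9), (1, 12), (1, 14), (1, 15), (1, 16), (1, 17), (1, 19), (1, 22), (1, 25), (1, 28), (1, 30), (1, 31), (2, 0), (2, 1), (2, 3), (2, 6), (2, 9), (2, 12), (2, 14), (2, 15), (2, 16), (2, 17), (2, 19), (2, 22), (2, 25), (2, 28), (2, 30), (2, 31), (3, 0), (3, 1), (3, 3), (3, 6), (3, 9), (3, 12), (3, 14), (3, 15), (3, 16), (3, 17), (3, 19), (3, 22), (3, 25), (3, 28), (3, 30), (3, 31)]
Unfold 5 (reflect across h@4): 128 holes -> [(0, 0), (0, 1), (0, 3), (0, 6), (0, 9), (0, 12), (0, 14), (0, 15), (0, 16), (0, 17), (0, 19), (0, 22), (0, 25), (0, 28), (0, 30), (0, 31), (1, 0), (1, 1), (1, 3), (1, 6), (1, 9), (1, 12), (1, 14), (1, 15), (1, 16), (1, 17), (1, 19), (1, 22), (1, 25), (1, 28), (1, 30), (1, 31), (2, 0), (2, 1), (2, 3), (2, 6), (2, 9), (2, 12), (2, 14), (2, 15), (2, 16), (2, 17), (2, 19), (2, 22), (2, 25), (2, 28), (2, 30), (2, 31), (3, 0), (3, 1), (3, 3), (3, 6), (3, 9), (3, 12), (3, 14), (3, 15), (3, 16), (3, 17), (3, 19), (3, 22), (3, 25), (3, 28), (3, 30), (3, 31), (4, 0), (4, 1), (4, 3), (4, 6), (4, 9), (4, 12), (4, 14), (4, 15), (4, 16), (4, 17), (4, 19), (4, 22), (4, 25), (4, 28), (4, 30), (4, 31), (5, 0), (5, 1), (5, 3), (5, 6), (5, 9), (5, 12), (5, 14), (5, 15), (5, 16), (5, 17), (5, 19), (5, 22), (5, 25), (5, 28), (5, 30), (5, 31), (6, 0), (6, 1), (6, 3), (6, 6), (6, 9), (6, 12), (6, 14), (6, 15), (6, 16), (6, 17), (6, 19), (6, 22), (6, 25), (6, 28), (6, 30), (6, 31), (7, 0), (7, 1), (7, 3), (7, 6), (7, 9), (7, 12), (7, 14), (7, 15), (7, 16), (7, 17), (7, 19), (7, 22), (7, 25), (7, 28), (7, 30), (7, 31)]
Holes: [(0, 0), (0, 1), (0, 3), (0, 6), (0, 9), (0, 12), (0, 14), (0, 15), (0, 16), (0, 17), (0, 19), (0, 22), (0, 25), (0, 28), (0, 30), (0, 31), (1, 0), (1, 1), (1, 3), (1, 6), (1, 9), (1, 12), (1, 14), (1, 15), (1, 16), (1, 17), (1, 19), (1, 22), (1, 25), (1, 28), (1, 30), (1, 31), (2, 0), (2, 1), (2, 3), (2, 6), (2, 9), (2, 12), (2, 14), (2, 15), (2, 16), (2, 17), (2, 19), (2, 22), (2, 25), (2, 28), (2, 30), (2, 31), (3, 0), (3, 1), (3, 3), (3, 6), (3, 9), (3, 12), (3, 14), (3, 15), (3, 16), (3, 17), (3, 19), (3, 22), (3, 25), (3, 28), (3, 30), (3, 31), (4, 0), (4, 1), (4, 3), (4, 6), (4, 9), (4, 12), (4, 14), (4, 15), (4, 16), (4, 17), (4, 19), (4, 22), (4, 25), (4, 28), (4, 30), (4, 31), (5, 0), (5, 1), (5, 3), (5, 6), (5, 9), (5, 12), (5, 14), (5, 15), (5, 16), (5, 17), (5, 19), (5, 22), (5, 25), (5, 28), (5, 30), (5, 31), (6, 0), (6, 1), (6, 3), (6, 6), (6, 9), (6, 12), (6, 14), (6, 15), (6, 16), (6, 17), (6, 19), (6, 22), (6, 25), (6, 28), (6, 30), (6, 31), (7, 0), (7, 1), (7, 3), (7, 6), (7, 9), (7, 12), (7, 14), (7, 15), (7, 16), (7, 17), (7, 19), (7, 22), (7, 25), (7, 28), (7, 30), (7, 31)]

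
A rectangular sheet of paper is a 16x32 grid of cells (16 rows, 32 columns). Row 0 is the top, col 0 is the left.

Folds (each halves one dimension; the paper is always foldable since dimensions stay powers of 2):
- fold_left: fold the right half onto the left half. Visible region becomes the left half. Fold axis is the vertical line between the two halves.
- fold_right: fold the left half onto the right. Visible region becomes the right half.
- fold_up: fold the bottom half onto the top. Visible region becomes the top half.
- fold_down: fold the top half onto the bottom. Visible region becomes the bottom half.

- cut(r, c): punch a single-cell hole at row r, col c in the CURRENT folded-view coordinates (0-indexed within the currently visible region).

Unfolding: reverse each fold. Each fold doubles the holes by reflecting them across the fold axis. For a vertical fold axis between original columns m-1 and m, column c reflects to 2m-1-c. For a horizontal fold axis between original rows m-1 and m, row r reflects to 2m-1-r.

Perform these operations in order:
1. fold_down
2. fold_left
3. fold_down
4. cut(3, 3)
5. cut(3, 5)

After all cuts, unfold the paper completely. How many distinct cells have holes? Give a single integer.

Op 1 fold_down: fold axis h@8; visible region now rows[8,16) x cols[0,32) = 8x32
Op 2 fold_left: fold axis v@16; visible region now rows[8,16) x cols[0,16) = 8x16
Op 3 fold_down: fold axis h@12; visible region now rows[12,16) x cols[0,16) = 4x16
Op 4 cut(3, 3): punch at orig (15,3); cuts so far [(15, 3)]; region rows[12,16) x cols[0,16) = 4x16
Op 5 cut(3, 5): punch at orig (15,5); cuts so far [(15, 3), (15, 5)]; region rows[12,16) x cols[0,16) = 4x16
Unfold 1 (reflect across h@12): 4 holes -> [(8, 3), (8, 5), (15, 3), (15, 5)]
Unfold 2 (reflect across v@16): 8 holes -> [(8, 3), (8, 5), (8, 26), (8, 28), (15, 3), (15, 5), (15, 26), (15, 28)]
Unfold 3 (reflect across h@8): 16 holes -> [(0, 3), (0, 5), (0, 26), (0, 28), (7, 3), (7, 5), (7, 26), (7, 28), (8, 3), (8, 5), (8, 26), (8, 28), (15, 3), (15, 5), (15, 26), (15, 28)]

Answer: 16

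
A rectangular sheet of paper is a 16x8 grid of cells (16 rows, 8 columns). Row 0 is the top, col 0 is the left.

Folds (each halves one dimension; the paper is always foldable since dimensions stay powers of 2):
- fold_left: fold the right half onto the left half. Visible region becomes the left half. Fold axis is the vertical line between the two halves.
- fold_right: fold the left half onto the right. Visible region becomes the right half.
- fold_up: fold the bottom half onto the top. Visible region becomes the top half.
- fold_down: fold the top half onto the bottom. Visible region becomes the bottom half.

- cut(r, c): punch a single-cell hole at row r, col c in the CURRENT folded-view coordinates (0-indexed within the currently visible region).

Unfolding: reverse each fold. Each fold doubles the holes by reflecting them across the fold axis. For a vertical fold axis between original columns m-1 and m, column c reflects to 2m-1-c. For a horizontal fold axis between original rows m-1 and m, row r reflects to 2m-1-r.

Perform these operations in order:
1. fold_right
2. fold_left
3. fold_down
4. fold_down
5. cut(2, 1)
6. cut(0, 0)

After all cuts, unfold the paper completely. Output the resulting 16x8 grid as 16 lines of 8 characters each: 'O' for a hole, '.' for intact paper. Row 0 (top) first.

Answer: ........
.OO..OO.
........
O..OO..O
O..OO..O
........
.OO..OO.
........
........
.OO..OO.
........
O..OO..O
O..OO..O
........
.OO..OO.
........

Derivation:
Op 1 fold_right: fold axis v@4; visible region now rows[0,16) x cols[4,8) = 16x4
Op 2 fold_left: fold axis v@6; visible region now rows[0,16) x cols[4,6) = 16x2
Op 3 fold_down: fold axis h@8; visible region now rows[8,16) x cols[4,6) = 8x2
Op 4 fold_down: fold axis h@12; visible region now rows[12,16) x cols[4,6) = 4x2
Op 5 cut(2, 1): punch at orig (14,5); cuts so far [(14, 5)]; region rows[12,16) x cols[4,6) = 4x2
Op 6 cut(0, 0): punch at orig (12,4); cuts so far [(12, 4), (14, 5)]; region rows[12,16) x cols[4,6) = 4x2
Unfold 1 (reflect across h@12): 4 holes -> [(9, 5), (11, 4), (12, 4), (14, 5)]
Unfold 2 (reflect across h@8): 8 holes -> [(1, 5), (3, 4), (4, 4), (6, 5), (9, 5), (11, 4), (12, 4), (14, 5)]
Unfold 3 (reflect across v@6): 16 holes -> [(1, 5), (1, 6), (3, 4), (3, 7), (4, 4), (4, 7), (6, 5), (6, 6), (9, 5), (9, 6), (11, 4), (11, 7), (12, 4), (12, 7), (14, 5), (14, 6)]
Unfold 4 (reflect across v@4): 32 holes -> [(1, 1), (1, 2), (1, 5), (1, 6), (3, 0), (3, 3), (3, 4), (3, 7), (4, 0), (4, 3), (4, 4), (4, 7), (6, 1), (6, 2), (6, 5), (6, 6), (9, 1), (9, 2), (9, 5), (9, 6), (11, 0), (11, 3), (11, 4), (11, 7), (12, 0), (12, 3), (12, 4), (12, 7), (14, 1), (14, 2), (14, 5), (14, 6)]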